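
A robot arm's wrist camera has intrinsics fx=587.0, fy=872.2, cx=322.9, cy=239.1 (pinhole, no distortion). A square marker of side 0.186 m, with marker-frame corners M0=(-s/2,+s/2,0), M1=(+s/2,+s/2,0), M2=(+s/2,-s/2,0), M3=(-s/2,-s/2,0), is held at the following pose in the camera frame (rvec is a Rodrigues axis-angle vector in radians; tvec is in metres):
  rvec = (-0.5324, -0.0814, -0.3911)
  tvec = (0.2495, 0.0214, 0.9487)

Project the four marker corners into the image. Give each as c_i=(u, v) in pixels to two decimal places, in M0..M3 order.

c0=(454.69, 363.52) c1=(559.50, 298.83) c2=(497.14, 166.66) c3=(399.79, 221.03)

Intrinsics K: fx=587.0, fy=872.2, cx=322.9, cy=239.1
Marker side s = 0.186 m; corners in marker frame (Z=0):
  M0 = (-0.0930, +0.0930, 0)
  M1 = (+0.0930, +0.0930, 0)
  M2 = (+0.0930, -0.0930, 0)
  M3 = (-0.0930, -0.0930, 0)
rvec = (-0.5324, -0.0814, -0.3911), |rvec| = θ = 0.66561 rad = 38.137°
Rodrigues: sinθ=0.61754, 1−cosθ=0.21346; R = I + sinθ·[k]× + (1−cosθ)·[k]×²:
    [+0.92311 +0.38373 +0.02480]
    [-0.34197 +0.78973 +0.50929]
    [+0.17584 -0.47861 +0.86024]
t = (0.2495, 0.0214, 0.9487) m
M0: Pc = R·M0+t = (+0.19934, +0.12665, +0.88784); u = 587.0·(+0.19934)/0.88784 + 322.9 = 454.6941, v = 872.2·(+0.12665)/0.88784 + 239.1 = 363.5184
M1: Pc = R·M1+t = (+0.37104, +0.06304, +0.92054); u = 587.0·(+0.37104)/0.92054 + 322.9 = 559.4979, v = 872.2·(+0.06304)/0.92054 + 239.1 = 298.8310
M2: Pc = R·M2+t = (+0.29966, -0.08385, +1.00956); u = 587.0·(+0.29966)/1.00956 + 322.9 = 497.1351, v = 872.2·(-0.08385)/1.00956 + 239.1 = 166.6599
M3: Pc = R·M3+t = (+0.12796, -0.02024, +0.97686); u = 587.0·(+0.12796)/0.97686 + 322.9 = 399.7941, v = 872.2·(-0.02024)/0.97686 + 239.1 = 221.0270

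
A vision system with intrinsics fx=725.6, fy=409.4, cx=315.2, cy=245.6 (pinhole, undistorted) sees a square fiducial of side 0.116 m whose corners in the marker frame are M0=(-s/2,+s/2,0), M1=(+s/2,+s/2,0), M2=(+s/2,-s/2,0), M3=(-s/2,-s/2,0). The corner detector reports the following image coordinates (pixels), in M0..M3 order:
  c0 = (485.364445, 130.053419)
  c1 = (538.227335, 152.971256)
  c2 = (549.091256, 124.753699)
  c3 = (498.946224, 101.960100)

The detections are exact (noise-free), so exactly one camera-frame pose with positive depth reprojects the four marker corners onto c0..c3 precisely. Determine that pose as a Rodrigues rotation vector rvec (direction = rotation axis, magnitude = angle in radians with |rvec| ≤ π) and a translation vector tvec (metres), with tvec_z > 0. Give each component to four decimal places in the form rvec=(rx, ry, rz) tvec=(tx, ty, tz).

rvec=(-0.4050, -0.4514, 0.4256) tvec=(0.3318, -0.3422, 1.1844)

Intrinsics K: fx=725.6, fy=409.4, cx=315.2, cy=245.6
Marker side s = 0.116 m; corners in marker frame (Z=0):
  M0 = (-0.0580, +0.0580, 0)
  M1 = (+0.0580, +0.0580, 0)
  M2 = (+0.0580, -0.0580, 0)
  M3 = (-0.0580, -0.0580, 0)
Detected image corners:
  c0 = (485.364445, 130.053419) px
  c1 = (538.227335, 152.971256) px
  c2 = (549.091256, 124.753699) px
  c3 = (498.946224, 101.960100) px
Planar DLT: solve 8×8 A·h = b for H (H[2,2]=1):
  H  [+587.57837 -306.64671 +518.46004]
  H  [+232.41352 +193.15583 +127.30109]
  H  [+0.27774 -0.38900 +1.00000]
B = K⁻¹H; ‖b₁‖=0.844338, ‖b₂‖=0.844338; λ = 2/(‖b₁‖+‖b₂‖) = 1.184360, sign → tz>0 ⇒ λ=+1.184360
r₁ = λ·B[:,0] = (+0.81618,+0.47502,+0.32894); r₂ = λ·B[:,1] = (-0.30039,+0.83517,-0.46072)
r₃ = r₁×r₂ = (-0.49357,+0.27722,+0.82434); SVD([r₁ r₂ r₃]) → R = UVᵀ:
  R  [+0.81618 -0.30039 -0.49357]
  R  [+0.47502 +0.83517 +0.27722]
  R  [+0.32894 -0.46072 +0.82434]
t = (+0.33177, -0.34223, +1.18436) m
tr R = 2.475691; θ = arccos((tr R − 1)/2) = 0.740923 rad = 42.452°
axis k = ((R−Rᵀ)₃₂, (R−Rᵀ)₁₃, (R−Rᵀ)₂₁) / (2 sinθ) = (-0.546642, -0.609298, +0.574403)
rvec = θ·k = (-0.405020, -0.451443, +0.425588)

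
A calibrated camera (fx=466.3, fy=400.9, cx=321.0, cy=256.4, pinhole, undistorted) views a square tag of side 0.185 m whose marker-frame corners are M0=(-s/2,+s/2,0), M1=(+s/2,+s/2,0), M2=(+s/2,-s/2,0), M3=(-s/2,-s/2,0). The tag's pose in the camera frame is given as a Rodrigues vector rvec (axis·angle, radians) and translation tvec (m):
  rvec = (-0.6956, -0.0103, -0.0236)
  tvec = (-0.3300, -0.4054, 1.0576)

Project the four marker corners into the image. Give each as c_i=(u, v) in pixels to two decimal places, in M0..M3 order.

Intrinsics K: fx=466.3, fy=400.9, cx=321.0, cy=256.4
Marker side s = 0.185 m; corners in marker frame (Z=0):
  M0 = (-0.0925, +0.0925, 0)
  M1 = (+0.0925, +0.0925, 0)
  M2 = (+0.0925, -0.0925, 0)
  M3 = (-0.0925, -0.0925, 0)
rvec = (-0.6956, -0.0103, -0.0236), |rvec| = θ = 0.69608 rad = 39.882°
Rodrigues: sinθ=0.64121, 1−cosθ=0.23264; R = I + sinθ·[k]× + (1−cosθ)·[k]×²:
    [+0.99968 +0.02518 -0.00161]
    [-0.01830 +0.76741 +0.64089]
    [+0.01737 -0.64066 +0.76763]
t = (-0.3300, -0.4054, 1.0576) m
M0: Pc = R·M0+t = (-0.42014, -0.33272, +0.99673); u = 466.3·(-0.42014)/0.99673 + 321.0 = 124.4458, v = 400.9·(-0.33272)/0.99673 + 256.4 = 122.5747
M1: Pc = R·M1+t = (-0.23520, -0.33611, +0.99995); u = 466.3·(-0.23520)/0.99995 + 321.0 = 211.3202, v = 400.9·(-0.33611)/0.99995 + 256.4 = 121.6475
M2: Pc = R·M2+t = (-0.23986, -0.47808, +1.11847); u = 466.3·(-0.23986)/1.11847 + 321.0 = 221.0006, v = 400.9·(-0.47808)/1.11847 + 256.4 = 85.0390
M3: Pc = R·M3+t = (-0.42480, -0.47469, +1.11525); u = 466.3·(-0.42480)/1.11525 + 321.0 = 143.3866, v = 400.9·(-0.47469)/1.11525 + 256.4 = 85.7622

c0=(124.45, 122.57) c1=(211.32, 121.65) c2=(221.00, 85.04) c3=(143.39, 85.76)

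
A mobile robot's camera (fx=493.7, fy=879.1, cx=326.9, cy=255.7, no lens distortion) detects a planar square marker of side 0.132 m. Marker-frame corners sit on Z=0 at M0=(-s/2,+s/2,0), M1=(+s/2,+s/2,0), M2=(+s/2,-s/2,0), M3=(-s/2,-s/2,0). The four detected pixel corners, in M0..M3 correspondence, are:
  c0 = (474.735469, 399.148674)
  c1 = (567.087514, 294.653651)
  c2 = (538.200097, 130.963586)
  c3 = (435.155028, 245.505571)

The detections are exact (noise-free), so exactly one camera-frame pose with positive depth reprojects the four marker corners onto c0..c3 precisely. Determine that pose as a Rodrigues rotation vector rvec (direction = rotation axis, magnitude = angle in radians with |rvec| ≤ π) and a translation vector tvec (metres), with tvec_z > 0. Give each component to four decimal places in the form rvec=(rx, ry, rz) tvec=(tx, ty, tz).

Intrinsics K: fx=493.7, fy=879.1, cx=326.9, cy=255.7
Marker side s = 0.132 m; corners in marker frame (Z=0):
  M0 = (-0.0660, +0.0660, 0)
  M1 = (+0.0660, +0.0660, 0)
  M2 = (+0.0660, -0.0660, 0)
  M3 = (-0.0660, -0.0660, 0)
Detected image corners:
  c0 = (474.735469, 399.148674) px
  c1 = (567.087514, 294.653651) px
  c2 = (538.200097, 130.963586) px
  c3 = (435.155028, 245.505571) px
Planar DLT: solve 8×8 A·h = b for H (H[2,2]=1):
  H  [+775.56593 +663.70958 +504.94217]
  H  [-807.71393 +1417.07133 +271.50299]
  H  [+0.07458 +0.80303 +1.00000]
B = K⁻¹H; ‖b₁‖=1.790301, ‖b₂‖=1.790301; λ = 2/(‖b₁‖+‖b₂‖) = 0.558565, sign → tz>0 ⇒ λ=+0.558565
r₁ = λ·B[:,0] = (+0.84988,-0.52532,+0.04166); r₂ = λ·B[:,1] = (+0.45391,+0.76992,+0.44854)
r₃ = r₁×r₂ = (-0.26770,-0.36230,+0.89279); SVD([r₁ r₂ r₃]) → R = UVᵀ:
  R  [+0.84988 +0.45391 -0.26770]
  R  [-0.52532 +0.76992 -0.36230]
  R  [+0.04166 +0.44854 +0.89279]
t = (+0.20143, +0.01004, +0.55857) m
tr R = 2.512589; θ = arccos((tr R − 1)/2) = 0.713166 rad = 40.861°
axis k = ((R−Rᵀ)₃₂, (R−Rᵀ)₁₃, (R−Rᵀ)₂₁) / (2 sinθ) = (+0.619692, -0.236430, -0.748387)
rvec = θ·k = (+0.441943, -0.168614, -0.533724)

rvec=(0.4419, -0.1686, -0.5337) tvec=(0.2014, 0.0100, 0.5586)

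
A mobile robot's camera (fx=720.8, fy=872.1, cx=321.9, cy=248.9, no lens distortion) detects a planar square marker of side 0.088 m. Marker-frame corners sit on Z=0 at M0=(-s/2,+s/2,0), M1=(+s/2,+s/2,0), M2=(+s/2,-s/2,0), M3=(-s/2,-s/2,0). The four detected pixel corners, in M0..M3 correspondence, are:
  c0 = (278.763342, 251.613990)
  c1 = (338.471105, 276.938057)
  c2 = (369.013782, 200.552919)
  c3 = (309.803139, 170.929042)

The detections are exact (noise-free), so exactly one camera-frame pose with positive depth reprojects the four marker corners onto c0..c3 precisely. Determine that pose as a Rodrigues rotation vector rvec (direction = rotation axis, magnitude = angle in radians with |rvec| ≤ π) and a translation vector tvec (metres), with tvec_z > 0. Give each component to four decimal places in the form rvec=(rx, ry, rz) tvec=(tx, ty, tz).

Intrinsics K: fx=720.8, fy=872.1, cx=321.9, cy=248.9
Marker side s = 0.088 m; corners in marker frame (Z=0):
  M0 = (-0.0440, +0.0440, 0)
  M1 = (+0.0440, +0.0440, 0)
  M2 = (+0.0440, -0.0440, 0)
  M3 = (-0.0440, -0.0440, 0)
Detected image corners:
  c0 = (278.763342, 251.613990) px
  c1 = (338.471105, 276.938057) px
  c2 = (369.013782, 200.552919) px
  c3 = (309.803139, 170.929042) px
Planar DLT: solve 8×8 A·h = b for H (H[2,2]=1):
  H  [+855.48360 -287.51169 +324.60839]
  H  [+436.84928 +935.12475 +225.67620]
  H  [+0.55488 +0.19234 +1.00000]
B = K⁻¹H; ‖b₁‖=1.143263, ‖b₂‖=1.143263; λ = 2/(‖b₁‖+‖b₂‖) = 0.874690, sign → tz>0 ⇒ λ=+0.874690
r₁ = λ·B[:,0] = (+0.82138,+0.29963,+0.48534); r₂ = λ·B[:,1] = (-0.42403,+0.88989,+0.16824)
r₃ = r₁×r₂ = (-0.38149,-0.34398,+0.85798); SVD([r₁ r₂ r₃]) → R = UVᵀ:
  R  [+0.82138 -0.42403 -0.38149]
  R  [+0.29963 +0.88989 -0.34398]
  R  [+0.48534 +0.16824 +0.85798]
t = (+0.00329, -0.02329, +0.87469) m
tr R = 2.569251; θ = arccos((tr R − 1)/2) = 0.668705 rad = 38.314°
axis k = ((R−Rᵀ)₃₂, (R−Rᵀ)₁₃, (R−Rᵀ)₂₁) / (2 sinθ) = (+0.413100, -0.699096, +0.583620)
rvec = θ·k = (+0.276242, -0.467489, +0.390270)

rvec=(0.2762, -0.4675, 0.3903) tvec=(0.0033, -0.0233, 0.8747)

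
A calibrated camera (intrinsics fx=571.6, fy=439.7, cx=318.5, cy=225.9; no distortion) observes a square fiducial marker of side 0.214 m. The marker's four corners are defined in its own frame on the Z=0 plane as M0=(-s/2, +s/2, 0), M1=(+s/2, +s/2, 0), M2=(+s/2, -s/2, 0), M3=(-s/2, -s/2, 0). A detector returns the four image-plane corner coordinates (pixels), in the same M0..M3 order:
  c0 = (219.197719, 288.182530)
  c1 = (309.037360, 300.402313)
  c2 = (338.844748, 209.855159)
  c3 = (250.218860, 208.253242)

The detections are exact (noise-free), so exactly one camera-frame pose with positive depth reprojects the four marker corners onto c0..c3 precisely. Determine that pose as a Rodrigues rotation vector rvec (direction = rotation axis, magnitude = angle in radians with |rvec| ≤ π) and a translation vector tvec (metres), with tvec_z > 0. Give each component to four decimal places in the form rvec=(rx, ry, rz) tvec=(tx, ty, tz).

Intrinsics K: fx=571.6, fy=439.7, cx=318.5, cy=225.9
Marker side s = 0.214 m; corners in marker frame (Z=0):
  M0 = (-0.1070, +0.1070, 0)
  M1 = (+0.1070, +0.1070, 0)
  M2 = (+0.1070, -0.1070, 0)
  M3 = (-0.1070, -0.1070, 0)
Detected image corners:
  c0 = (219.197719, 288.182530) px
  c1 = (309.037360, 300.402313) px
  c2 = (338.844748, 209.855159) px
  c3 = (250.218860, 208.253242) px
Planar DLT: solve 8×8 A·h = b for H (H[2,2]=1):
  H  [+260.07952 -213.49767 +277.05927]
  H  [-109.67759 +332.66339 +250.30325]
  H  [-0.56142 -0.25492 +1.00000]
B = K⁻¹H; ‖b₁‖=0.951986, ‖b₂‖=0.951986; λ = 2/(‖b₁‖+‖b₂‖) = 1.050435, sign → tz>0 ⇒ λ=+1.050435
r₁ = λ·B[:,0] = (+0.80656,+0.04096,-0.58974); r₂ = λ·B[:,1] = (-0.24314,+0.93230,-0.26777)
r₃ = r₁×r₂ = (+0.53884,+0.35936,+0.76191); SVD([r₁ r₂ r₃]) → R = UVᵀ:
  R  [+0.80656 -0.24314 +0.53884]
  R  [+0.04096 +0.93230 +0.35936]
  R  [-0.58974 -0.26777 +0.76191]
t = (-0.07616, +0.05830, +1.05044) m
tr R = 2.500766; θ = arccos((tr R − 1)/2) = 0.722155 rad = 41.376°
axis k = ((R−Rᵀ)₃₂, (R−Rᵀ)₁₃, (R−Rᵀ)₂₁) / (2 sinθ) = (-0.474383, +0.853684, +0.214905)
rvec = θ·k = (-0.342578, +0.616493, +0.155195)

rvec=(-0.3426, 0.6165, 0.1552) tvec=(-0.0762, 0.0583, 1.0504)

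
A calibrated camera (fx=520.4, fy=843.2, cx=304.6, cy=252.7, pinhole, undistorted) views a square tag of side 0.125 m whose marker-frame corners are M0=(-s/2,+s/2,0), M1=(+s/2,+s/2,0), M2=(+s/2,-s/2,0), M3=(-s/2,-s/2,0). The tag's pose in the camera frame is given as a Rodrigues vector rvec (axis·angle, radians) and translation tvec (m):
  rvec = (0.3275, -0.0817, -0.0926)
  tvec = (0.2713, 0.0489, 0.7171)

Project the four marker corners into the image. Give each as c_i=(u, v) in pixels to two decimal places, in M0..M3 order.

c0=(456.55, 384.14) c1=(541.95, 367.92) c2=(548.50, 232.83) c3=(458.17, 248.42)

Intrinsics K: fx=520.4, fy=843.2, cx=304.6, cy=252.7
Marker side s = 0.125 m; corners in marker frame (Z=0):
  M0 = (-0.0625, +0.0625, 0)
  M1 = (+0.0625, +0.0625, 0)
  M2 = (+0.0625, -0.0625, 0)
  M3 = (-0.0625, -0.0625, 0)
rvec = (0.3275, -0.0817, -0.0926), |rvec| = θ = 0.35001 rad = 20.054°
Rodrigues: sinθ=0.34291, 1−cosθ=0.06063; R = I + sinθ·[k]× + (1−cosθ)·[k]×²:
    [+0.99245 +0.07748 -0.09505]
    [-0.10396 +0.94267 -0.31711]
    [+0.06503 +0.32460 +0.94361]
t = (0.2713, 0.0489, 0.7171) m
M0: Pc = R·M0+t = (+0.21411, +0.11431, +0.73332); u = 520.4·(+0.21411)/0.73332 + 304.6 = 456.5453, v = 843.2·(+0.11431)/0.73332 + 252.7 = 384.1431
M1: Pc = R·M1+t = (+0.33817, +0.10132, +0.74145); u = 520.4·(+0.33817)/0.74145 + 304.6 = 541.9506, v = 843.2·(+0.10132)/0.74145 + 252.7 = 367.9232
M2: Pc = R·M2+t = (+0.32849, -0.01651, +0.70088); u = 520.4·(+0.32849)/0.70088 + 304.6 = 548.5002, v = 843.2·(-0.01651)/0.70088 + 252.7 = 232.8317
M3: Pc = R·M3+t = (+0.20443, -0.00352, +0.69275); u = 520.4·(+0.20443)/0.69275 + 304.6 = 458.1696, v = 843.2·(-0.00352)/0.69275 + 252.7 = 248.4163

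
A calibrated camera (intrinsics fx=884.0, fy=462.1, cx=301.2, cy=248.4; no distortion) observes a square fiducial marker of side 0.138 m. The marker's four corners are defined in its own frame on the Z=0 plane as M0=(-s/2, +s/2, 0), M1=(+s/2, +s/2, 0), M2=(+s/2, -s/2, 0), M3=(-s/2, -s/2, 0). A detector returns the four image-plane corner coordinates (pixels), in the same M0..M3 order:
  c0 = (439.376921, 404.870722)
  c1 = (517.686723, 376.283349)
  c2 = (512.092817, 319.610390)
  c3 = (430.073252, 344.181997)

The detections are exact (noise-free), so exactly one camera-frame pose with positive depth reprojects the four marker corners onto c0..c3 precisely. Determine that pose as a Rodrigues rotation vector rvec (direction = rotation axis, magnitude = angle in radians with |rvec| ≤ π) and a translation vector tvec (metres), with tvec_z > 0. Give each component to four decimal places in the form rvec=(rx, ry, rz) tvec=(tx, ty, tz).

rvec=(0.2230, -0.6870, -0.2030) tvec=(0.1924, 0.2367, 0.9696)

Intrinsics K: fx=884.0, fy=462.1, cx=301.2, cy=248.4
Marker side s = 0.138 m; corners in marker frame (Z=0):
  M0 = (-0.0690, +0.0690, 0)
  M1 = (+0.0690, +0.0690, 0)
  M2 = (+0.0690, -0.0690, 0)
  M3 = (-0.0690, -0.0690, 0)
Detected image corners:
  c0 = (439.376921, 404.870722) px
  c1 = (517.686723, 376.283349) px
  c2 = (512.092817, 319.610390) px
  c3 = (430.073252, 344.181997) px
Planar DLT: solve 8×8 A·h = b for H (H[2,2]=1):
  H  [+875.79954 +185.19638 +476.59799]
  H  [+31.67103 +524.87082 +361.22854]
  H  [+0.62163 +0.27758 +1.00000]
B = K⁻¹H; ‖b₁‖=1.031353, ‖b₂‖=1.031353; λ = 2/(‖b₁‖+‖b₂‖) = 0.969600, sign → tz>0 ⇒ λ=+0.969600
r₁ = λ·B[:,0] = (+0.75524,-0.25754,+0.60273); r₂ = λ·B[:,1] = (+0.11143,+0.95663,+0.26914)
r₃ = r₁×r₂ = (-0.64591,-0.13610,+0.75119); SVD([r₁ r₂ r₃]) → R = UVᵀ:
  R  [+0.75524 +0.11143 -0.64591]
  R  [-0.25754 +0.95663 -0.13610]
  R  [+0.60273 +0.26914 +0.75119]
t = (+0.19238, +0.23674, +0.96960) m
tr R = 2.463060; θ = arccos((tr R − 1)/2) = 0.750233 rad = 42.985°
axis k = ((R−Rᵀ)₃₂, (R−Rᵀ)₁₃, (R−Rᵀ)₂₁) / (2 sinθ) = (+0.297183, -0.915679, -0.270581)
rvec = θ·k = (+0.222957, -0.686973, -0.202998)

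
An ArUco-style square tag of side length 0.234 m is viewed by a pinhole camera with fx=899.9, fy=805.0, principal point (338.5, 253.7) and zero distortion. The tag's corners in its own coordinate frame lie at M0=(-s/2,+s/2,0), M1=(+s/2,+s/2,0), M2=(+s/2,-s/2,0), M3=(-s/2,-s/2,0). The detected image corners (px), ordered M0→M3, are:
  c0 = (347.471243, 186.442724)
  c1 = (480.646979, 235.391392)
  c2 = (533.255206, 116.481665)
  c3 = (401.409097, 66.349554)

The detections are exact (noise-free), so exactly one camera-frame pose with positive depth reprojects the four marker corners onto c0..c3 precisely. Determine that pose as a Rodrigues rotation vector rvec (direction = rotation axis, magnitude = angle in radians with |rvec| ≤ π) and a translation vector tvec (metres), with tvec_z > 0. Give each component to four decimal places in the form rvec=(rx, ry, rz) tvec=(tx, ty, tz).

rvec=(-0.0176, -0.0803, 0.3823) tvec=(0.1661, -0.1854, 1.4559)

Intrinsics K: fx=899.9, fy=805.0, cx=338.5, cy=253.7
Marker side s = 0.234 m; corners in marker frame (Z=0):
  M0 = (-0.1170, +0.1170, 0)
  M1 = (+0.1170, +0.1170, 0)
  M2 = (+0.1170, -0.1170, 0)
  M3 = (-0.1170, -0.1170, 0)
Detected image corners:
  c0 = (347.471243, 186.442724) px
  c1 = (480.646979, 235.391392) px
  c2 = (533.255206, 116.481665) px
  c3 = (401.409097, 66.349554) px
Planar DLT: solve 8×8 A·h = b for H (H[2,2]=1):
  H  [+588.97997 -237.41623 +441.16405]
  H  [+219.50459 +507.32316 +151.16063]
  H  [+0.05151 -0.02217 +1.00000]
B = K⁻¹H; ‖b₁‖=0.686871, ‖b₂‖=0.686871; λ = 2/(‖b₁‖+‖b₂‖) = 1.455878, sign → tz>0 ⇒ λ=+1.455878
r₁ = λ·B[:,0] = (+0.92465,+0.37335,+0.07500); r₂ = λ·B[:,1] = (-0.37196,+0.92769,-0.03228)
r₃ = r₁×r₂ = (-0.08162,+0.00195,+0.99666); SVD([r₁ r₂ r₃]) → R = UVᵀ:
  R  [+0.92465 -0.37196 -0.08162]
  R  [+0.37335 +0.92769 +0.00195]
  R  [+0.07500 -0.03228 +0.99666]
t = (+0.16609, -0.18545, +1.45588) m
tr R = 2.849005; θ = arccos((tr R − 1)/2) = 0.391068 rad = 22.407°
axis k = ((R−Rᵀ)₃₂, (R−Rᵀ)₁₃, (R−Rᵀ)₂₁) / (2 sinθ) = (-0.044901, -0.205444, +0.977638)
rvec = θ·k = (-0.017559, -0.080342, +0.382323)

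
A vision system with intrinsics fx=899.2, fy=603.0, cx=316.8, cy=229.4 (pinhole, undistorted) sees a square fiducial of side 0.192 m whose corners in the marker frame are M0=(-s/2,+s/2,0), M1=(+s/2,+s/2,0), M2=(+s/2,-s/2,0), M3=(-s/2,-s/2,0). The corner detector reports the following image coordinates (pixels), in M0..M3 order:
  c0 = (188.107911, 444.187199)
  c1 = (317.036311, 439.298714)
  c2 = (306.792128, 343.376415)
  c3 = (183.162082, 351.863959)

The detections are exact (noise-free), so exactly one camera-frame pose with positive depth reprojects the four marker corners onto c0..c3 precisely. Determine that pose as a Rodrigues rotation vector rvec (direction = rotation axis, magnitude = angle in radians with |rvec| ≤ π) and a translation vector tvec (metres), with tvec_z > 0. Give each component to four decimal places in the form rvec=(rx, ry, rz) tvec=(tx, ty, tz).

Intrinsics K: fx=899.2, fy=603.0, cx=316.8, cy=229.4
Marker side s = 0.192 m; corners in marker frame (Z=0):
  M0 = (-0.0960, +0.0960, 0)
  M1 = (+0.0960, +0.0960, 0)
  M2 = (+0.0960, -0.0960, 0)
  M3 = (-0.0960, -0.0960, 0)
Detected image corners:
  c0 = (188.107911, 444.187199) px
  c1 = (317.036311, 439.298714) px
  c2 = (306.792128, 343.376415) px
  c3 = (183.162082, 351.863959) px
Planar DLT: solve 8×8 A·h = b for H (H[2,2]=1):
  H  [+604.25129 -11.89163 +247.40388]
  H  [-119.38957 +408.85575 +393.82100]
  H  [-0.21377 -0.20567 +1.00000]
B = K⁻¹H; ‖b₁‖=0.785983, ‖b₂‖=0.785983; λ = 2/(‖b₁‖+‖b₂‖) = 1.272293, sign → tz>0 ⇒ λ=+1.272293
r₁ = λ·B[:,0] = (+0.95079,-0.14844,-0.27198); r₂ = λ·B[:,1] = (+0.07537,+0.96221,-0.26167)
r₃ = r₁×r₂ = (+0.30054,+0.22830,+0.92604); SVD([r₁ r₂ r₃]) → R = UVᵀ:
  R  [+0.95079 +0.07537 +0.30054]
  R  [-0.14844 +0.96221 +0.22830]
  R  [-0.27198 -0.26167 +0.92604]
t = (-0.09819, +0.34692, +1.27229) m
tr R = 2.839038; θ = arccos((tr R − 1)/2) = 0.403941 rad = 23.144°
axis k = ((R−Rᵀ)₃₂, (R−Rᵀ)₁₃, (R−Rᵀ)₂₁) / (2 sinθ) = (-0.623303, +0.728312, -0.284701)
rvec = θ·k = (-0.251778, +0.294195, -0.115003)

rvec=(-0.2518, 0.2942, -0.1150) tvec=(-0.0982, 0.3469, 1.2723)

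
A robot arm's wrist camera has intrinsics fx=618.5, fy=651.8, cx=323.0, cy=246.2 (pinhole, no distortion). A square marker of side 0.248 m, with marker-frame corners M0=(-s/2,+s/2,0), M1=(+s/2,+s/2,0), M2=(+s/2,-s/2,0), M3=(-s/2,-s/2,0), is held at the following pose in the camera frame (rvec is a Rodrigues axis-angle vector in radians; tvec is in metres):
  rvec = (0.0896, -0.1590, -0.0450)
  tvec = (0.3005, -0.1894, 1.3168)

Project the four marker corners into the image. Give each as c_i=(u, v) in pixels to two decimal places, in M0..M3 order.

Intrinsics K: fx=618.5, fy=651.8, cx=323.0, cy=246.2
Marker side s = 0.248 m; corners in marker frame (Z=0):
  M0 = (-0.1240, +0.1240, 0)
  M1 = (+0.1240, +0.1240, 0)
  M2 = (+0.1240, -0.1240, 0)
  M3 = (-0.1240, -0.1240, 0)
rvec = (0.0896, -0.1590, -0.0450), |rvec| = θ = 0.18797 rad = 10.770°
Rodrigues: sinθ=0.18687, 1−cosθ=0.01762; R = I + sinθ·[k]× + (1−cosθ)·[k]×²:
    [+0.98639 +0.03763 -0.16008]
    [-0.05184 +0.99499 -0.08551]
    [+0.15606 +0.09264 +0.98339]
t = (0.3005, -0.1894, 1.3168) m
M0: Pc = R·M0+t = (+0.18285, -0.05959, +1.30894); u = 618.5·(+0.18285)/1.30894 + 323.0 = 409.4026, v = 651.8·(-0.05959)/1.30894 + 246.2 = 216.5247
M1: Pc = R·M1+t = (+0.42748, -0.07245, +1.34764); u = 618.5·(+0.42748)/1.34764 + 323.0 = 519.1917, v = 651.8·(-0.07245)/1.34764 + 246.2 = 211.1591
M2: Pc = R·M2+t = (+0.41815, -0.31921, +1.32466); u = 618.5·(+0.41815)/1.32466 + 323.0 = 518.2367, v = 651.8·(-0.31921)/1.32466 + 246.2 = 89.1346
M3: Pc = R·M3+t = (+0.17352, -0.30635, +1.28596); u = 618.5·(+0.17352)/1.28596 + 323.0 = 406.4574, v = 651.8·(-0.30635)/1.28596 + 246.2 = 90.9237

c0=(409.40, 216.52) c1=(519.19, 211.16) c2=(518.24, 89.13) c3=(406.46, 90.92)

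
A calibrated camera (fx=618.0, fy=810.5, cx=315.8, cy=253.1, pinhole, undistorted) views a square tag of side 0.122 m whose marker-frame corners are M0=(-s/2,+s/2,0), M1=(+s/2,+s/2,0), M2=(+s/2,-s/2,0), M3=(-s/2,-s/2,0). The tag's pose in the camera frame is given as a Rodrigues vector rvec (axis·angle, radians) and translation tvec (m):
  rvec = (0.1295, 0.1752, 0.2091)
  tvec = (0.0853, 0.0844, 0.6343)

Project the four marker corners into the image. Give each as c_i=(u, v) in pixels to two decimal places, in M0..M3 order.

Intrinsics K: fx=618.0, fy=810.5, cx=315.8, cy=253.1
Marker side s = 0.122 m; corners in marker frame (Z=0):
  M0 = (-0.0610, +0.0610, 0)
  M1 = (+0.0610, +0.0610, 0)
  M2 = (+0.0610, -0.0610, 0)
  M3 = (-0.0610, -0.0610, 0)
rvec = (0.1295, 0.1752, 0.2091), |rvec| = θ = 0.30197 rad = 17.302°
Rodrigues: sinθ=0.29741, 1−cosθ=0.04525; R = I + sinθ·[k]× + (1−cosθ)·[k]×²:
    [+0.96307 -0.19468 +0.18599]
    [+0.21719 +0.96998 -0.10936]
    [-0.15911 +0.14572 +0.97645]
t = (0.0853, 0.0844, 0.6343) m
M0: Pc = R·M0+t = (+0.01468, +0.13032, +0.65289); u = 618.0·(+0.01468)/0.65289 + 315.8 = 329.6927, v = 810.5·(+0.13032)/0.65289 + 253.1 = 414.8786
M1: Pc = R·M1+t = (+0.13217, +0.15682, +0.63348); u = 618.0·(+0.13217)/0.63348 + 315.8 = 444.7417, v = 810.5·(+0.15682)/0.63348 + 253.1 = 453.7381
M2: Pc = R·M2+t = (+0.15592, +0.03848, +0.61571); u = 618.0·(+0.15592)/0.61571 + 315.8 = 472.3040, v = 810.5·(+0.03848)/0.61571 + 253.1 = 303.7541
M3: Pc = R·M3+t = (+0.03843, +0.01198, +0.63512); u = 618.0·(+0.03843)/0.63512 + 315.8 = 353.1923, v = 810.5·(+0.01198)/0.63512 + 253.1 = 268.3910

c0=(329.69, 414.88) c1=(444.74, 453.74) c2=(472.30, 303.75) c3=(353.19, 268.39)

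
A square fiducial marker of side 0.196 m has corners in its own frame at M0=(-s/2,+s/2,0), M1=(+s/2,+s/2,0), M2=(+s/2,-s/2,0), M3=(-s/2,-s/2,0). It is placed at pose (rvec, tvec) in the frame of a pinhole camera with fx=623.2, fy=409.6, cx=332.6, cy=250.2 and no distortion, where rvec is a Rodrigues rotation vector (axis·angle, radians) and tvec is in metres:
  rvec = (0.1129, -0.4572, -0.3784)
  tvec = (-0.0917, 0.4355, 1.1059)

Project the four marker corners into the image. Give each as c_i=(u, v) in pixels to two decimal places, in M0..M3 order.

c0=(251.83, 463.01) c1=(344.36, 422.10) c2=(308.91, 361.95) c3=(210.38, 399.71)

Intrinsics K: fx=623.2, fy=409.6, cx=332.6, cy=250.2
Marker side s = 0.196 m; corners in marker frame (Z=0):
  M0 = (-0.0980, +0.0980, 0)
  M1 = (+0.0980, +0.0980, 0)
  M2 = (+0.0980, -0.0980, 0)
  M3 = (-0.0980, -0.0980, 0)
rvec = (0.1129, -0.4572, -0.3784), |rvec| = θ = 0.60412 rad = 34.614°
Rodrigues: sinθ=0.56804, 1−cosθ=0.17700; R = I + sinθ·[k]× + (1−cosθ)·[k]×²:
    [+0.82918 +0.33077 -0.45061]
    [-0.38083 +0.92438 -0.02225]
    [+0.40917 +0.19006 +0.89244]
t = (-0.0917, 0.4355, 1.1059) m
M0: Pc = R·M0+t = (-0.14054, +0.56341, +1.08443); u = 623.2·(-0.14054)/1.08443 + 332.6 = 251.8315, v = 409.6·(+0.56341)/1.08443 + 250.2 = 463.0064
M1: Pc = R·M1+t = (+0.02197, +0.48877, +1.16462); u = 623.2·(+0.02197)/1.16462 + 332.6 = 344.3589, v = 409.6·(+0.48877)/1.16462 + 250.2 = 422.1000
M2: Pc = R·M2+t = (-0.04286, +0.30759, +1.12737); u = 623.2·(-0.04286)/1.12737 + 332.6 = 308.9101, v = 409.6·(+0.30759)/1.12737 + 250.2 = 361.9542
M3: Pc = R·M3+t = (-0.20537, +0.38223, +1.04718); u = 623.2·(-0.20537)/1.04718 + 332.6 = 210.3763, v = 409.6·(+0.38223)/1.04718 + 250.2 = 399.7094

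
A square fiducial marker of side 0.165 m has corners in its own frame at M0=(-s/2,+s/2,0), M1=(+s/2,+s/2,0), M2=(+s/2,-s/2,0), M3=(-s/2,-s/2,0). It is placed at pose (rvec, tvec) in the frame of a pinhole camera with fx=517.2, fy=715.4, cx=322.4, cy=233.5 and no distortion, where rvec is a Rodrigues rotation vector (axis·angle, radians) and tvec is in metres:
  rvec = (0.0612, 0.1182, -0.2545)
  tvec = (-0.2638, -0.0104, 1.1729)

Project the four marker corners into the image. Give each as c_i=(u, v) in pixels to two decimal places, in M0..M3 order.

Intrinsics K: fx=517.2, fy=715.4, cx=322.4, cy=233.5
Marker side s = 0.165 m; corners in marker frame (Z=0):
  M0 = (-0.0825, +0.0825, 0)
  M1 = (+0.0825, +0.0825, 0)
  M2 = (+0.0825, -0.0825, 0)
  M3 = (-0.0825, -0.0825, 0)
rvec = (0.0612, 0.1182, -0.2545), |rvec| = θ = 0.28721 rad = 16.456°
Rodrigues: sinθ=0.28327, 1−cosθ=0.04096; R = I + sinθ·[k]× + (1−cosθ)·[k]×²:
    [+0.96090 +0.25461 +0.10885]
    [-0.24742 +0.96598 -0.07530]
    [-0.12432 +0.04542 +0.99120]
t = (-0.2638, -0.0104, 1.1729) m
M0: Pc = R·M0+t = (-0.32207, +0.08971, +1.18690); u = 517.2·(-0.32207)/1.18690 + 322.4 = 182.0566, v = 715.4·(+0.08971)/1.18690 + 233.5 = 287.5695
M1: Pc = R·M1+t = (-0.16352, +0.04888, +1.16639); u = 517.2·(-0.16352)/1.16639 + 322.4 = 249.8918, v = 715.4·(+0.04888)/1.16639 + 233.5 = 263.4807
M2: Pc = R·M2+t = (-0.20553, -0.11051, +1.15890); u = 517.2·(-0.20553)/1.15890 + 322.4 = 230.6743, v = 715.4·(-0.11051)/1.15890 + 233.5 = 165.2837
M3: Pc = R·M3+t = (-0.36408, -0.06968, +1.17941); u = 517.2·(-0.36408)/1.17941 + 322.4 = 162.7422, v = 715.4·(-0.06968)/1.17941 + 233.5 = 191.2334

c0=(182.06, 287.57) c1=(249.89, 263.48) c2=(230.67, 165.28) c3=(162.74, 191.23)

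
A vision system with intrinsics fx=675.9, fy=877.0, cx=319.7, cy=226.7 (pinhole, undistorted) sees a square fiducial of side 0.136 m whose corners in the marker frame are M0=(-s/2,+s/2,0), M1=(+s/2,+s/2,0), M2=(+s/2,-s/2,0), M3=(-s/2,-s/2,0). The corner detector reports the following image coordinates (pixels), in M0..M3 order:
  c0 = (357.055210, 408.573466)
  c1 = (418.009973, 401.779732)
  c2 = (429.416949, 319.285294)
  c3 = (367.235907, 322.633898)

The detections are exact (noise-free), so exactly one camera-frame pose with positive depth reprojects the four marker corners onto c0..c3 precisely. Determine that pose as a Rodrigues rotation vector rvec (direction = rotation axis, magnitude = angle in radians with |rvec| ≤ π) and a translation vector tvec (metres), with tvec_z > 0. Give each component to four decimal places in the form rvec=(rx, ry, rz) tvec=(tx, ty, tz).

rvec=(0.2877, -0.4143, 0.0690) tvec=(0.1418, 0.2027, 1.2986)

Intrinsics K: fx=675.9, fy=877.0, cx=319.7, cy=226.7
Marker side s = 0.136 m; corners in marker frame (Z=0):
  M0 = (-0.0680, +0.0680, 0)
  M1 = (+0.0680, +0.0680, 0)
  M2 = (+0.0680, -0.0680, 0)
  M3 = (-0.0680, -0.0680, 0)
Detected image corners:
  c0 = (357.055210, 408.573466) px
  c1 = (418.009973, 401.779732) px
  c2 = (429.416949, 319.285294) px
  c3 = (367.235907, 322.633898) px
Planar DLT: solve 8×8 A·h = b for H (H[2,2]=1):
  H  [+575.59679 -0.36128 +393.51066]
  H  [+76.14788 +692.06282 +363.59057]
  H  [+0.31291 +0.20131 +1.00000]
B = K⁻¹H; ‖b₁‖=0.770060, ‖b₂‖=0.770060; λ = 2/(‖b₁‖+‖b₂‖) = 1.298600, sign → tz>0 ⇒ λ=+1.298600
r₁ = λ·B[:,0] = (+0.91368,+0.00771,+0.40635); r₂ = λ·B[:,1] = (-0.12435,+0.95718,+0.26142)
r₃ = r₁×r₂ = (-0.38693,-0.28939,+0.87552); SVD([r₁ r₂ r₃]) → R = UVᵀ:
  R  [+0.91368 -0.12435 -0.38693]
  R  [+0.00771 +0.95718 -0.28939]
  R  [+0.40635 +0.26142 +0.87552]
t = (+0.14181, +0.20270, +1.29860) m
tr R = 2.746387; θ = arccos((tr R − 1)/2) = 0.509079 rad = 29.168°
axis k = ((R−Rᵀ)₃₂, (R−Rᵀ)₁₃, (R−Rᵀ)₂₁) / (2 sinθ) = (+0.565079, -0.813837, +0.135483)
rvec = θ·k = (+0.287670, -0.414308, +0.068972)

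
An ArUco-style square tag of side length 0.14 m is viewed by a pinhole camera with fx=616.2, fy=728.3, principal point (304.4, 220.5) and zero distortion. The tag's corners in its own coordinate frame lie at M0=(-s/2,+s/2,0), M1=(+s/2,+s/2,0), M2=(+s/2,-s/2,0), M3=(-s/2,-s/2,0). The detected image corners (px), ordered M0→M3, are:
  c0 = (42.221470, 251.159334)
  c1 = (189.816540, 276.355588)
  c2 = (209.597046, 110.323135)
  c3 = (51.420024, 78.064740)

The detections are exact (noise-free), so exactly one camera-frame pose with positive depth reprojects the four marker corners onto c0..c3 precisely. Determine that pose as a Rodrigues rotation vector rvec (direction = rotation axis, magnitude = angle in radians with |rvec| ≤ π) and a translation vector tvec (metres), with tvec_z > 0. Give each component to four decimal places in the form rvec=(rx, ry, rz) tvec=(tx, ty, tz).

rvec=(0.3105, -0.0964, 0.1728) tvec=(-0.1680, -0.0302, 0.5741)

Intrinsics K: fx=616.2, fy=728.3, cx=304.4, cy=220.5
Marker side s = 0.14 m; corners in marker frame (Z=0):
  M0 = (-0.0700, +0.0700, 0)
  M1 = (+0.0700, +0.0700, 0)
  M2 = (+0.0700, -0.0700, 0)
  M3 = (-0.0700, -0.0700, 0)
Detected image corners:
  c0 = (42.221470, 251.159334) px
  c1 = (189.816540, 276.355588) px
  c2 = (209.597046, 110.323135) px
  c3 = (51.420024, 78.064740) px
Planar DLT: solve 8×8 A·h = b for H (H[2,2]=1):
  H  [+1116.61177 -40.65533 +124.12855]
  H  [+241.93566 +1302.84856 +182.23959]
  H  [+0.21036 +0.51433 +1.00000]
B = K⁻¹H; ‖b₁‖=1.741901, ‖b₂‖=1.741901; λ = 2/(‖b₁‖+‖b₂‖) = 0.574086, sign → tz>0 ⇒ λ=+0.574086
r₁ = λ·B[:,0] = (+0.98064,+0.15414,+0.12076); r₂ = λ·B[:,1] = (-0.18374,+0.93758,+0.29527)
r₃ = r₁×r₂ = (-0.06771,-0.31174,+0.94775); SVD([r₁ r₂ r₃]) → R = UVᵀ:
  R  [+0.98064 -0.18374 -0.06771]
  R  [+0.15414 +0.93758 -0.31174]
  R  [+0.12076 +0.29527 +0.94775]
t = (-0.16795, -0.03016, +0.57409) m
tr R = 2.865973; θ = arccos((tr R − 1)/2) = 0.368173 rad = 21.095°
axis k = ((R−Rᵀ)₃₂, (R−Rᵀ)₁₃, (R−Rᵀ)₂₁) / (2 sinθ) = (+0.843274, -0.261832, +0.469397)
rvec = θ·k = (+0.310470, -0.096399, +0.172819)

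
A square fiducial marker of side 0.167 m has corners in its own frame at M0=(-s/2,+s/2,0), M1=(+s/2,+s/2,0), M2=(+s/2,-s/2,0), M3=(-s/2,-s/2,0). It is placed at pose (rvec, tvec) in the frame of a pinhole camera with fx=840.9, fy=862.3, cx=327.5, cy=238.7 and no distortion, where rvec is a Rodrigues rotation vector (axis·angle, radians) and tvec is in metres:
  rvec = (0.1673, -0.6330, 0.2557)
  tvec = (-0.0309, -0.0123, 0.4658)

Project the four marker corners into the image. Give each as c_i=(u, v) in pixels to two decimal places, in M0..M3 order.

c0=(89.07, 345.13) c1=(343.68, 375.44) c2=(422.86, 109.01) c3=(179.81, 12.22)

Intrinsics K: fx=840.9, fy=862.3, cx=327.5, cy=238.7
Marker side s = 0.167 m; corners in marker frame (Z=0):
  M0 = (-0.0835, +0.0835, 0)
  M1 = (+0.0835, +0.0835, 0)
  M2 = (+0.0835, -0.0835, 0)
  M3 = (-0.0835, -0.0835, 0)
rvec = (0.1673, -0.6330, 0.2557), |rvec| = θ = 0.70289 rad = 40.273°
Rodrigues: sinθ=0.64643, 1−cosθ=0.23703; R = I + sinθ·[k]× + (1−cosθ)·[k]×²:
    [+0.77640 -0.28596 -0.56163]
    [+0.18435 +0.95520 -0.23151]
    [+0.60267 +0.07621 +0.79434]
t = (-0.0309, -0.0123, 0.4658) m
M0: Pc = R·M0+t = (-0.11961, +0.05207, +0.42184); u = 840.9·(-0.11961)/0.42184 + 327.5 = 89.0731, v = 862.3·(+0.05207)/0.42184 + 238.7 = 345.1304
M1: Pc = R·M1+t = (+0.01005, +0.08285, +0.52249); u = 840.9·(+0.01005)/0.52249 + 327.5 = 343.6771, v = 862.3·(+0.08285)/0.52249 + 238.7 = 375.4388
M2: Pc = R·M2+t = (+0.05781, -0.07667, +0.50976); u = 840.9·(+0.05781)/0.50976 + 327.5 = 422.8595, v = 862.3·(-0.07667)/0.50976 + 238.7 = 109.0130
M3: Pc = R·M3+t = (-0.07185, -0.10745, +0.40911); u = 840.9·(-0.07185)/0.40911 + 327.5 = 179.8149, v = 862.3·(-0.10745)/0.40911 + 238.7 = 12.2181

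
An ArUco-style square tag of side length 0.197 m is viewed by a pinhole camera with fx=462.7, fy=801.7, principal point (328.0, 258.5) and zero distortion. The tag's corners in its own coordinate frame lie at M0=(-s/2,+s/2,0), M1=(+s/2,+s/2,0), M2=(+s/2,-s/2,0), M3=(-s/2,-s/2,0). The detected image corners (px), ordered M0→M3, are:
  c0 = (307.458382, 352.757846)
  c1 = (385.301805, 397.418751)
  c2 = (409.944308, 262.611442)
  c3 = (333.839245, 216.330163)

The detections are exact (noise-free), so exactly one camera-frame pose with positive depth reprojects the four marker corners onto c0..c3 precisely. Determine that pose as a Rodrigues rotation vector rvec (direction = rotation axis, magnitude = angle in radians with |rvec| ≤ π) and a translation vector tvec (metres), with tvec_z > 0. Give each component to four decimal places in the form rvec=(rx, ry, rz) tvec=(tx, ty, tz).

Intrinsics K: fx=462.7, fy=801.7, cx=328.0, cy=258.5
Marker side s = 0.197 m; corners in marker frame (Z=0):
  M0 = (-0.0985, +0.0985, 0)
  M1 = (+0.0985, +0.0985, 0)
  M2 = (+0.0985, -0.0985, 0)
  M3 = (-0.0985, -0.0985, 0)
Detected image corners:
  c0 = (307.458382, 352.757846) px
  c1 = (385.301805, 397.418751) px
  c2 = (409.944308, 262.611442) px
  c3 = (333.839245, 216.330163) px
Planar DLT: solve 8×8 A·h = b for H (H[2,2]=1):
  H  [+422.72201 -160.01807 +359.58091]
  H  [+258.25456 +662.23370 +306.91098]
  H  [+0.08918 -0.08508 +1.00000]
B = K⁻¹H; ‖b₁‖=0.903977, ‖b₂‖=0.903977; λ = 2/(‖b₁‖+‖b₂‖) = 1.106223, sign → tz>0 ⇒ λ=+1.106223
r₁ = λ·B[:,0] = (+0.94071,+0.32454,+0.09865); r₂ = λ·B[:,1] = (-0.31585,+0.94413,-0.09412)
r₃ = r₁×r₂ = (-0.12368,+0.05738,+0.99066); SVD([r₁ r₂ r₃]) → R = UVᵀ:
  R  [+0.94071 -0.31585 -0.12368]
  R  [+0.32454 +0.94413 +0.05738]
  R  [+0.09865 -0.09412 +0.99066]
t = (+0.07550, +0.06680, +1.10622) m
tr R = 2.875503; θ = arccos((tr R − 1)/2) = 0.354698 rad = 20.323°
axis k = ((R−Rᵀ)₃₂, (R−Rᵀ)₁₃, (R−Rᵀ)₂₁) / (2 sinθ) = (-0.218106, -0.320083, +0.921942)
rvec = θ·k = (-0.077362, -0.113533, +0.327011)

rvec=(-0.0774, -0.1135, 0.3270) tvec=(0.0755, 0.0668, 1.1062)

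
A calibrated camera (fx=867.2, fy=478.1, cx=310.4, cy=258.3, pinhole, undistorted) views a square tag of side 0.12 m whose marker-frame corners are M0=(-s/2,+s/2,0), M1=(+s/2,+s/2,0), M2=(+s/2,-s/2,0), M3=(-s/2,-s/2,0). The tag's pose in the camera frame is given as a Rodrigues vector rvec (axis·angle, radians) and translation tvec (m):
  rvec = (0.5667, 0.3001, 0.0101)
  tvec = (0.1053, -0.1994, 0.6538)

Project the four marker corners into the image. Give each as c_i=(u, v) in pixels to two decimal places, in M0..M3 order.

c0=(374.96, 153.31) c1=(526.95, 155.95) c2=(537.20, 65.13) c3=(369.54, 66.96)

Intrinsics K: fx=867.2, fy=478.1, cx=310.4, cy=258.3
Marker side s = 0.12 m; corners in marker frame (Z=0):
  M0 = (-0.0600, +0.0600, 0)
  M1 = (+0.0600, +0.0600, 0)
  M2 = (+0.0600, -0.0600, 0)
  M3 = (-0.0600, -0.0600, 0)
rvec = (0.5667, 0.3001, 0.0101), |rvec| = θ = 0.64134 rad = 36.746°
Rodrigues: sinθ=0.59827, 1−cosθ=0.19870; R = I + sinθ·[k]× + (1−cosθ)·[k]×²:
    [+0.95644 +0.07274 +0.28271]
    [+0.09158 +0.84481 -0.52718]
    [-0.27718 +0.53011 +0.80135]
t = (0.1053, -0.1994, 0.6538) m
M0: Pc = R·M0+t = (+0.05228, -0.15421, +0.70224); u = 867.2·(+0.05228)/0.70224 + 310.4 = 374.9582, v = 478.1·(-0.15421)/0.70224 + 258.3 = 153.3125
M1: Pc = R·M1+t = (+0.16705, -0.14322, +0.66898); u = 867.2·(+0.16705)/0.66898 + 310.4 = 526.9497, v = 478.1·(-0.14322)/0.66898 + 258.3 = 155.9465
M2: Pc = R·M2+t = (+0.15832, -0.24459, +0.60536); u = 867.2·(+0.15832)/0.60536 + 310.4 = 537.2015, v = 478.1·(-0.24459)/0.60536 + 258.3 = 65.1263
M3: Pc = R·M3+t = (+0.04355, -0.25558, +0.63862); u = 867.2·(+0.04355)/0.63862 + 310.4 = 369.5363, v = 478.1·(-0.25558)/0.63862 + 258.3 = 66.9602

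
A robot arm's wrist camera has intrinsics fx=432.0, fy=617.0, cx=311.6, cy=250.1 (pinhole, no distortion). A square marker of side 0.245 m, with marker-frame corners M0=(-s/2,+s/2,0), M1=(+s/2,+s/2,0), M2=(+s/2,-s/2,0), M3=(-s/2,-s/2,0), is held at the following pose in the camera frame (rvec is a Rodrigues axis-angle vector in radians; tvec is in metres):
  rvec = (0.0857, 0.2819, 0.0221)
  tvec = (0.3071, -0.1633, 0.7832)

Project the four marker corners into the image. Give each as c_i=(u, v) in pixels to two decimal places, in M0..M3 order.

Intrinsics K: fx=432.0, fy=617.0, cx=311.6, cy=250.1
Marker side s = 0.245 m; corners in marker frame (Z=0):
  M0 = (-0.1225, +0.1225, 0)
  M1 = (+0.1225, +0.1225, 0)
  M2 = (+0.1225, -0.1225, 0)
  M3 = (-0.1225, -0.1225, 0)
rvec = (0.0857, 0.2819, 0.0221), |rvec| = θ = 0.29547 rad = 16.929°
Rodrigues: sinθ=0.29119, 1−cosθ=0.04333; R = I + sinθ·[k]× + (1−cosθ)·[k]×²:
    [+0.96031 -0.00979 +0.27876]
    [+0.03377 +0.99611 -0.08137]
    [-0.27688 +0.08755 +0.95691]
t = (0.3071, -0.1633, 0.7832) m
M0: Pc = R·M0+t = (+0.18826, -0.04541, +0.82784); u = 432.0·(+0.18826)/0.82784 + 311.6 = 409.8428, v = 617.0·(-0.04541)/0.82784 + 250.1 = 216.2530
M1: Pc = R·M1+t = (+0.42354, -0.03714, +0.76001); u = 432.0·(+0.42354)/0.76001 + 311.6 = 552.3462, v = 617.0·(-0.03714)/0.76001 + 250.1 = 219.9491
M2: Pc = R·M2+t = (+0.42594, -0.28119, +0.73856); u = 432.0·(+0.42594)/0.73856 + 311.6 = 560.7409, v = 617.0·(-0.28119)/0.73856 + 250.1 = 15.1933
M3: Pc = R·M3+t = (+0.19066, -0.28946, +0.80639); u = 432.0·(+0.19066)/0.80639 + 311.6 = 413.7407, v = 617.0·(-0.28946)/0.80639 + 250.1 = 28.6231

c0=(409.84, 216.25) c1=(552.35, 219.95) c2=(560.74, 15.19) c3=(413.74, 28.62)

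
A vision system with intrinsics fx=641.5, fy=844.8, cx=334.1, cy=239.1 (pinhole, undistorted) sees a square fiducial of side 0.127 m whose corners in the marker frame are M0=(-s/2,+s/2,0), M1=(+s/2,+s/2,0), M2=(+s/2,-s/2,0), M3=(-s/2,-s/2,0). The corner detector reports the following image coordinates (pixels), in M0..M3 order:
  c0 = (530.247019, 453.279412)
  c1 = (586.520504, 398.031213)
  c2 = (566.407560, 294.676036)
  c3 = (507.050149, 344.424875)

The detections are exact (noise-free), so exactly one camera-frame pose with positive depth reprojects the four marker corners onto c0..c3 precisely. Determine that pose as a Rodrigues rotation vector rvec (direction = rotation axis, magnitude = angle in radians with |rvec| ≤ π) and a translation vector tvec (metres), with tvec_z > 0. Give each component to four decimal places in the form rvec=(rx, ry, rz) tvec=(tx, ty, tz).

Intrinsics K: fx=641.5, fy=844.8, cx=334.1, cy=239.1
Marker side s = 0.127 m; corners in marker frame (Z=0):
  M0 = (-0.0635, +0.0635, 0)
  M1 = (+0.0635, +0.0635, 0)
  M2 = (+0.0635, -0.0635, 0)
  M3 = (-0.0635, -0.0635, 0)
Detected image corners:
  c0 = (530.247019, 453.279412) px
  c1 = (586.520504, 398.031213) px
  c2 = (566.407560, 294.676036) px
  c3 = (507.050149, 344.424875) px
Planar DLT: solve 8×8 A·h = b for H (H[2,2]=1):
  H  [+739.58746 +293.51968 +548.66510]
  H  [-220.07194 +918.73482 +372.49604]
  H  [+0.51962 +0.22538 +1.00000]
B = K⁻¹H; ‖b₁‖=1.102059, ‖b₂‖=1.102059; λ = 2/(‖b₁‖+‖b₂‖) = 0.907393, sign → tz>0 ⇒ λ=+0.907393
r₁ = λ·B[:,0] = (+0.80057,-0.36982,+0.47150); r₂ = λ·B[:,1] = (+0.30867,+0.92892,+0.20451)
r₃ = r₁×r₂ = (-0.51362,-0.01819,+0.85783); SVD([r₁ r₂ r₃]) → R = UVᵀ:
  R  [+0.80057 +0.30867 -0.51362]
  R  [-0.36982 +0.92892 -0.01819]
  R  [+0.47150 +0.20451 +0.85783]
t = (+0.30350, +0.14328, +0.90739) m
tr R = 2.587323; θ = arccos((tr R − 1)/2) = 0.653992 rad = 37.471°
axis k = ((R−Rᵀ)₃₂, (R−Rᵀ)₁₃, (R−Rᵀ)₂₁) / (2 sinθ) = (+0.183031, -0.809652, -0.557641)
rvec = θ·k = (+0.119701, -0.529506, -0.364693)

rvec=(0.1197, -0.5295, -0.3647) tvec=(0.3035, 0.1433, 0.9074)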